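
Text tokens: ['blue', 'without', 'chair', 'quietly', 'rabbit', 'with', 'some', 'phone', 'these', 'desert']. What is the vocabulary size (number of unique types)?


Listing all tokens and tracking unique types:
  Token 1: 'blue' -> NEW (unique so far: 1)
  Token 2: 'without' -> NEW (unique so far: 2)
  Token 3: 'chair' -> NEW (unique so far: 3)
  Token 4: 'quietly' -> NEW (unique so far: 4)
  Token 5: 'rabbit' -> NEW (unique so far: 5)
  Token 6: 'with' -> NEW (unique so far: 6)
  Token 7: 'some' -> NEW (unique so far: 7)
  Token 8: 'phone' -> NEW (unique so far: 8)
  Token 9: 'these' -> NEW (unique so far: 9)
  Token 10: 'desert' -> NEW (unique so far: 10)
Unique types: ('blue', 'chair', 'desert', 'phone', 'quietly', 'rabbit', 'some', 'these', 'with', 'without')
Vocabulary size: 10

10


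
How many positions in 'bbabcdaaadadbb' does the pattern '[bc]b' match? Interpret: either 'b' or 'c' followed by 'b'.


Pattern: [bc]b means either 'b' or 'c' followed by 'b'.
Scanning 'bbabcdaaadadbb' position-by-position:
  Pos 0: window 'bb' -> MATCH
  Pos 1: window 'ba' -> no
  Pos 2: window 'ab' -> no
  Pos 3: window 'bc' -> no
  Pos 4: window 'cd' -> no
  Pos 5: window 'da' -> no
  Pos 6: window 'aa' -> no
  Pos 7: window 'aa' -> no
  Pos 8: window 'ad' -> no
  Pos 9: window 'da' -> no
  Pos 10: window 'ad' -> no
  Pos 11: window 'db' -> no
  Pos 12: window 'bb' -> MATCH
  Pos 13: window 'b' -> no
Total matches: 2

2


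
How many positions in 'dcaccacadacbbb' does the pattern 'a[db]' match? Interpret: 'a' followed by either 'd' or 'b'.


Pattern: a[db] means 'a' followed by either 'd' or 'b'.
Scanning 'dcaccacadacbbb' position-by-position:
  Pos 0: window 'dc' -> no
  Pos 1: window 'ca' -> no
  Pos 2: window 'ac' -> no
  Pos 3: window 'cc' -> no
  Pos 4: window 'ca' -> no
  Pos 5: window 'ac' -> no
  Pos 6: window 'ca' -> no
  Pos 7: window 'ad' -> MATCH
  Pos 8: window 'da' -> no
  Pos 9: window 'ac' -> no
  Pos 10: window 'cb' -> no
  Pos 11: window 'bb' -> no
  Pos 12: window 'bb' -> no
  Pos 13: window 'b' -> no
Total matches: 1

1


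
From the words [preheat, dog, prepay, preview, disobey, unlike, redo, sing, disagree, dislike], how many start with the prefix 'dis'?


Checking each word for prefix 'dis':
  'preheat' -> no (count: 0)
  'dog' -> no (count: 0)
  'prepay' -> no (count: 0)
  'preview' -> no (count: 0)
  'disobey' -> YES, starts with 'dis' (count: 1)
  'unlike' -> no (count: 1)
  'redo' -> no (count: 1)
  'sing' -> no (count: 1)
  'disagree' -> YES, starts with 'dis' (count: 2)
  'dislike' -> YES, starts with 'dis' (count: 3)
Total with prefix 'dis': 3

3


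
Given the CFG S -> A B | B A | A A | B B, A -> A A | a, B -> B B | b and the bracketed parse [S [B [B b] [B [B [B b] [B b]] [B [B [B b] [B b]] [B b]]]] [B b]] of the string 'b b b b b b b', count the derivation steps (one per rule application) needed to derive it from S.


Every bracketed nonterminal node [X ...] in the tree is produced by exactly one rule application.
Reading the tree off as a leftmost derivation:
  Step 1: S  =>  B B   (applied S -> B B)
  Step 2: B B  =>  B B B   (applied B -> B B)
  Step 3: B B B  =>  b B B   (applied B -> b)
  Step 4: b B B  =>  b B B B   (applied B -> B B)
  Step 5: b B B B  =>  b B B B B   (applied B -> B B)
  Step 6: b B B B B  =>  b b B B B   (applied B -> b)
  Step 7: b b B B B  =>  b b b B B   (applied B -> b)
  Step 8: b b b B B  =>  b b b B B B   (applied B -> B B)
  Step 9: b b b B B B  =>  b b b B B B B   (applied B -> B B)
  Step 10: b b b B B B B  =>  b b b b B B B   (applied B -> b)
  Step 11: b b b b B B B  =>  b b b b b B B   (applied B -> b)
  Step 12: b b b b b B B  =>  b b b b b b B   (applied B -> b)
  Step 13: b b b b b b B  =>  b b b b b b b   (applied B -> b)
Final yield: b b b b b b b
Total rewrite steps: 13

13


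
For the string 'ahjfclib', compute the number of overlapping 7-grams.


String 'ahjfclib' has length L = 8.
Number of overlapping n-grams = L - n + 1
Substituting: 8 - 7 + 1 = 2

2


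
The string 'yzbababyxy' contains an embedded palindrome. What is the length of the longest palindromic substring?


Scanning 'yzbababyxy' for palindromic substrings.
Substring at positions 2-6: 'babab'.
Check: reverse('babab') = 'babab' -> palindrome confirmed.
Neighbouring characters ('z' / 'y') break symmetry, so it cannot extend further.
No longer palindromic substring exists; longest length = 5

5


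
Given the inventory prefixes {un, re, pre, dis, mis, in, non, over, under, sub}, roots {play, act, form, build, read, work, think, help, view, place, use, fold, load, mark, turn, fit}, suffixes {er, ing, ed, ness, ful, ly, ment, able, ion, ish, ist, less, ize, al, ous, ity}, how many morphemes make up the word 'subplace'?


Segmenting 'subplace' against the inventory:
  'sub' -> prefix (morpheme 1)
  'place' -> root (morpheme 2)
Total morphemes: 2

2


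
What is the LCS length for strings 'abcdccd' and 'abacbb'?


DP table for LCS of 'abcdccd' and 'abacbb':
       a  b  a  c  b  b
    0  0  0  0  0  0  0
  a 0  1  1  1  1  1  1
  b 0  1  2  2  2  2  2
  c 0  1  2  2  3  3  3
  d 0  1  2  2  3  3  3
  c 0  1  2  2  3  3  3
  c 0  1  2  2  3  3  3
  d 0  1  2  2  3  3  3
LCS: 'abc'
LCS length = 3

3


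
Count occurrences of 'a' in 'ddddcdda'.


Scanning 'ddddcdda' for 'a':
  Position 7: 'a' -> MATCH (count: 1)
Total occurrences of 'a': 1

1


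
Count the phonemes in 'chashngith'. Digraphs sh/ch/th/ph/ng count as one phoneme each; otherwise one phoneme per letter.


Parsing 'chashngith' greedily, digraphs first:
  'ch' -> digraph (1 consonant phoneme) (phonemes so far: 1)
  'a' -> vowel phoneme (phonemes so far: 2)
  'sh' -> digraph (1 consonant phoneme) (phonemes so far: 3)
  'ng' -> digraph (1 consonant phoneme) (phonemes so far: 4)
  'i' -> vowel phoneme (phonemes so far: 5)
  'th' -> digraph (1 consonant phoneme) (phonemes so far: 6)
Total phonemes: 6

6


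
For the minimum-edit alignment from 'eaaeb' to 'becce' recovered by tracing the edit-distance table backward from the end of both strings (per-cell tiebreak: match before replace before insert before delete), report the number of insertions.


Edit distance = 4. Backtracking from cell (5, 5) with preference match > replace > insert > delete,
then listing the resulting alignment 'eaaeb' -> 'becce' left to right:
  Step 1: insert 'b' [insertion #1]
  Step 2: keep 'e'
  Step 3: replace a->c
  Step 4: replace a->c
  Step 5: keep 'e'
  Step 6: delete 'b'
Total insertions: 1

1


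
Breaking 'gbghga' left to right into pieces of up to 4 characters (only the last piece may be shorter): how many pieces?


'gbghga' has 6 characters.
Chunking with max size 4:
  Chunk 1: 'gbgh' (positions 0-3)
  Chunk 2: 'ga' (positions 4-5)
Total chunks: ceil(6 / 4) = 2

2


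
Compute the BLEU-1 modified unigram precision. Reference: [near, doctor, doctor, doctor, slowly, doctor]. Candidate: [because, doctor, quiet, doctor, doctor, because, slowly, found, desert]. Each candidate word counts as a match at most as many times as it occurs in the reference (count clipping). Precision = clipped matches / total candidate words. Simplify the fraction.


Reference word counts: {'doctor': 4, 'near': 1, 'slowly': 1}
Checking each candidate word (with clipping):
  'because' -> not in reference -> no match (matches: 0)
  'doctor' -> in reference (ref count 4, used 1/4) -> match (matches: 1)
  'quiet' -> not in reference -> no match (matches: 1)
  'doctor' -> in reference (ref count 4, used 2/4) -> match (matches: 2)
  'doctor' -> in reference (ref count 4, used 3/4) -> match (matches: 3)
  'because' -> not in reference -> no match (matches: 3)
  'slowly' -> in reference (ref count 1, used 1/1) -> match (matches: 4)
  'found' -> not in reference -> no match (matches: 4)
  'desert' -> not in reference -> no match (matches: 4)
Clipped matches: 4, Candidate length: 9
Precision = 4/9

4/9


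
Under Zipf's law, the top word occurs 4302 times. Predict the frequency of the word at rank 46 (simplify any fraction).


Zipf's law: freq(rank) = f1 / rank
f1 = 4302, rank = 46
freq = 4302 / 46
GCD(4302, 46) = 2
Simplified: 2151/23

2151/23


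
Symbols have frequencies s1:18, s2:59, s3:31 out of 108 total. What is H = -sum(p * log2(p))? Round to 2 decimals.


Computing entropy H = -sum(p_i * log2(p_i)):
  s1: p = 18/108 = 0.1667, -p*log2(p) = 0.4308
  s2: p = 59/108 = 0.5463, -p*log2(p) = 0.4765
  s3: p = 31/108 = 0.2870, -p*log2(p) = 0.5169
H = sum of terms = 1.4242
Rounded to 2 decimals: 1.42

1.42


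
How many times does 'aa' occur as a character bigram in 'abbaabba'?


Scanning 'abbaabba' for bigram 'aa':
  Position 0: 'ab' -> no
  Position 1: 'bb' -> no
  Position 2: 'ba' -> no
  Position 3: 'aa' -> MATCH
  Position 4: 'ab' -> no
  Position 5: 'bb' -> no
  Position 6: 'ba' -> no
Total matches: 1

1


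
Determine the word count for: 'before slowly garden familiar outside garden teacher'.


Counting words by splitting on spaces:
  Word 1: 'before'
  Word 2: 'slowly'
  Word 3: 'garden'
  Word 4: 'familiar'
  Word 5: 'outside'
  Word 6: 'garden'
  Word 7: 'teacher'
Total words: 7

7


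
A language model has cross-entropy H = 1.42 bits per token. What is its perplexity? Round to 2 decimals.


Perplexity formula: PP = 2^H
H = 1.42
PP = 2^1.42
Decompose: 2^1.42 = 2^1 * 2^0.42
2^1 = 2, 2^0.42 ~ 1.3379276
PP ~ 2 * 1.3379276 = 2.6758552
Rounded to 2 decimals: 2.68

2.68


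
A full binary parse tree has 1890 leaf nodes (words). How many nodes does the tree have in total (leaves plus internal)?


Leaf nodes (terminals): 1890
Internal nodes = n - 1 = 1890 - 1 = 1889
Total = leaves + internal = 1890 + 1889 = 3779

3779


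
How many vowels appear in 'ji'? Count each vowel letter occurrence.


Scanning each character of 'ji':
  Position 1: 'j' -> consonant (running count: 0)
  Position 2: 'i' -> vowel (running count: 1)
Total vowels: 1

1


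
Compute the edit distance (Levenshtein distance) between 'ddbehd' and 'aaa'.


Building DP table for s1='ddbehd' (len 6) and s2='aaa' (len 3):
       a  a  a
    0  1  2  3
  d 1  1  2  3
  d 2  2  2  3
  b 3  3  3  3
  e 4  4  4  4
  h 5  5  5  5
  d 6  6  6  6
Edit distance = dp[6][3] = 6

6


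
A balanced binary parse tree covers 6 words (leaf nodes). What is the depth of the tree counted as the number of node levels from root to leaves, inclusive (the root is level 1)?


In a balanced binary tree with n leaves the deepest leaf is ceil(log2(n)) edges below the root,
so counting node levels inclusive of root and leaves gives ceil(log2(n)) + 1 levels.
log2(6) = 2.5850
ceil(2.5850) = 3
levels = 3 + 1 = 4

4


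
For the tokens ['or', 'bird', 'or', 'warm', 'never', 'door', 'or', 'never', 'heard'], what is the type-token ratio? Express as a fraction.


Tokens: 9
Unique types: ('bird', 'door', 'heard', 'never', 'or', 'warm') = 6
TTR = 6/9
Simplify: divide both by 3 -> 2/3
TTR = 2/3

2/3


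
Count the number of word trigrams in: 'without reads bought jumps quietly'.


Word trigrams from [5] words:
  Trigram 1: (without reads bought)
  Trigram 2: (reads bought jumps)
  Trigram 3: (bought jumps quietly)
Total word trigrams: 5 - 2 = 3

3


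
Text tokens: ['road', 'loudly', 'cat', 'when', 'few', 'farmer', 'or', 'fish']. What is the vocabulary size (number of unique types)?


Listing all tokens and tracking unique types:
  Token 1: 'road' -> NEW (unique so far: 1)
  Token 2: 'loudly' -> NEW (unique so far: 2)
  Token 3: 'cat' -> NEW (unique so far: 3)
  Token 4: 'when' -> NEW (unique so far: 4)
  Token 5: 'few' -> NEW (unique so far: 5)
  Token 6: 'farmer' -> NEW (unique so far: 6)
  Token 7: 'or' -> NEW (unique so far: 7)
  Token 8: 'fish' -> NEW (unique so far: 8)
Unique types: ('cat', 'farmer', 'few', 'fish', 'loudly', 'or', 'road', 'when')
Vocabulary size: 8

8


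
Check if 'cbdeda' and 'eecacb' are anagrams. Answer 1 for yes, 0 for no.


Sort characters of 'cbdeda': 'abcdde'
Sort characters of 'eecacb': 'abccee'
Sorted forms differ -> they are NOT anagrams
Result: 0

0


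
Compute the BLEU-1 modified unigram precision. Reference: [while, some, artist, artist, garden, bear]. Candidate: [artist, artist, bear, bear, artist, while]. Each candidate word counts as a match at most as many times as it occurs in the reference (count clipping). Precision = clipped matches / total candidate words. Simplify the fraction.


Reference word counts: {'artist': 2, 'bear': 1, 'garden': 1, 'some': 1, 'while': 1}
Checking each candidate word (with clipping):
  'artist' -> in reference (ref count 2, used 1/2) -> match (matches: 1)
  'artist' -> in reference (ref count 2, used 2/2) -> match (matches: 2)
  'bear' -> in reference (ref count 1, used 1/1) -> match (matches: 3)
  'bear' -> ref count 1 already used up (1/1) -> clipped, no match (matches: 3)
  'artist' -> ref count 2 already used up (2/2) -> clipped, no match (matches: 3)
  'while' -> in reference (ref count 1, used 1/1) -> match (matches: 4)
Clipped matches: 4, Candidate length: 6
Precision = 4/6 = 2/3

2/3


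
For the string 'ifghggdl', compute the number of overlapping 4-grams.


String 'ifghggdl' has length L = 8.
Number of overlapping n-grams = L - n + 1
Substituting: 8 - 4 + 1 = 5

5


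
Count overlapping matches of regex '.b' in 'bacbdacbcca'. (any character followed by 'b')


Pattern: .b means any character followed by 'b'.
Scanning 'bacbdacbcca' position-by-position:
  Pos 0: window 'ba' -> no
  Pos 1: window 'ac' -> no
  Pos 2: window 'cb' -> MATCH
  Pos 3: window 'bd' -> no
  Pos 4: window 'da' -> no
  Pos 5: window 'ac' -> no
  Pos 6: window 'cb' -> MATCH
  Pos 7: window 'bc' -> no
  Pos 8: window 'cc' -> no
  Pos 9: window 'ca' -> no
  Pos 10: window 'a' -> no
Total matches: 2

2


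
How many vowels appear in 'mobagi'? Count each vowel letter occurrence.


Scanning each character of 'mobagi':
  Position 1: 'm' -> consonant (running count: 0)
  Position 2: 'o' -> vowel (running count: 1)
  Position 3: 'b' -> consonant (running count: 1)
  Position 4: 'a' -> vowel (running count: 2)
  Position 5: 'g' -> consonant (running count: 2)
  Position 6: 'i' -> vowel (running count: 3)
Total vowels: 3

3


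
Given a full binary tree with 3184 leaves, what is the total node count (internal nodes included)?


Leaf nodes (terminals): 3184
Internal nodes = n - 1 = 3184 - 1 = 3183
Total = leaves + internal = 3184 + 3183 = 6367

6367


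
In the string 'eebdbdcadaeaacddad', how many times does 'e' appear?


Scanning 'eebdbdcadaeaacddad' for 'e':
  Position 0: 'e' -> MATCH (count: 1)
  Position 1: 'e' -> MATCH (count: 2)
  Position 10: 'e' -> MATCH (count: 3)
Total occurrences of 'e': 3

3


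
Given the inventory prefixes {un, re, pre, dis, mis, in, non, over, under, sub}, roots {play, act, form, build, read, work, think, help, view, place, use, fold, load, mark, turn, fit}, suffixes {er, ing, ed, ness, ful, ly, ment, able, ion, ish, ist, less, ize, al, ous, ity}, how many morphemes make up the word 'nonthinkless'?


Segmenting 'nonthinkless' against the inventory:
  'non' -> prefix (morpheme 1)
  'think' -> root (morpheme 2)
  'less' -> suffix (morpheme 3)
Total morphemes: 3

3


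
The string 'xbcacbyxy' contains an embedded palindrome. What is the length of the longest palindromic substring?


Scanning 'xbcacbyxy' for palindromic substrings.
Substring at positions 1-5: 'bcacb'.
Check: reverse('bcacb') = 'bcacb' -> palindrome confirmed.
Neighbouring characters ('x' / 'y') break symmetry, so it cannot extend further.
No longer palindromic substring exists; longest length = 5

5


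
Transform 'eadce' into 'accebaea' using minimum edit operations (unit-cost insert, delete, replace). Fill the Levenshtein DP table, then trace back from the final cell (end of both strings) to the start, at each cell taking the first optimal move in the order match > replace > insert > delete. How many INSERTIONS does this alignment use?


Edit distance = 6. Backtracking from cell (5, 8) with preference match > replace > insert > delete,
then listing the resulting alignment 'eadce' -> 'accebaea' left to right:
  Step 1: delete 'e'
  Step 2: keep 'a'
  Step 3: replace d->c
  Step 4: keep 'c'
  Step 5: insert 'e' [insertion #1]
  Step 6: insert 'b' [insertion #2]
  Step 7: insert 'a' [insertion #3]
  Step 8: keep 'e'
  Step 9: insert 'a' [insertion #4]
Total insertions: 4

4


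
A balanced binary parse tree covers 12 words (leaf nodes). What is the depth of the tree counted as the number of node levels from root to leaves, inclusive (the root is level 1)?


In a balanced binary tree with n leaves the deepest leaf is ceil(log2(n)) edges below the root,
so counting node levels inclusive of root and leaves gives ceil(log2(n)) + 1 levels.
log2(12) = 3.5850
ceil(3.5850) = 4
levels = 4 + 1 = 5

5


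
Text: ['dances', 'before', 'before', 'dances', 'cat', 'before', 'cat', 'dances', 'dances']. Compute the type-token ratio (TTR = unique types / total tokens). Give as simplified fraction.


Tokens: 9
Unique types: ('before', 'cat', 'dances') = 3
TTR = 3/9
Simplify: divide both by 3 -> 1/3
TTR = 1/3

1/3


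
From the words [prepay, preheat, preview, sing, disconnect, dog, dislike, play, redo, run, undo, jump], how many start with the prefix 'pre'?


Checking each word for prefix 'pre':
  'prepay' -> YES, starts with 'pre' (count: 1)
  'preheat' -> YES, starts with 'pre' (count: 2)
  'preview' -> YES, starts with 'pre' (count: 3)
  'sing' -> no (count: 3)
  'disconnect' -> no (count: 3)
  'dog' -> no (count: 3)
  'dislike' -> no (count: 3)
  'play' -> no (count: 3)
  'redo' -> no (count: 3)
  'run' -> no (count: 3)
  'undo' -> no (count: 3)
  'jump' -> no (count: 3)
Total with prefix 'pre': 3

3


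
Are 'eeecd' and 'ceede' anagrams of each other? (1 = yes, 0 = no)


Sort characters of 'eeecd': 'cdeee'
Sort characters of 'ceede': 'cdeee'
Sorted forms match -> they ARE anagrams
Result: 1

1


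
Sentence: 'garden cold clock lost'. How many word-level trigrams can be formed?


Word trigrams from [4] words:
  Trigram 1: (garden cold clock)
  Trigram 2: (cold clock lost)
Total word trigrams: 4 - 2 = 2

2


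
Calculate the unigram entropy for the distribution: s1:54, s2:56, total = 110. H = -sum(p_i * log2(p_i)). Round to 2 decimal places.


Computing entropy H = -sum(p_i * log2(p_i)):
  s1: p = 54/110 = 0.4909, -p*log2(p) = 0.5039
  s2: p = 56/110 = 0.5091, -p*log2(p) = 0.4959
H = sum of terms = 0.9998
Rounded to 2 decimals: 1.00

1.00


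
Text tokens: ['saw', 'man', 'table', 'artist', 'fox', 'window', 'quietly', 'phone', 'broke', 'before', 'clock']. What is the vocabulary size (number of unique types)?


Listing all tokens and tracking unique types:
  Token 1: 'saw' -> NEW (unique so far: 1)
  Token 2: 'man' -> NEW (unique so far: 2)
  Token 3: 'table' -> NEW (unique so far: 3)
  Token 4: 'artist' -> NEW (unique so far: 4)
  Token 5: 'fox' -> NEW (unique so far: 5)
  Token 6: 'window' -> NEW (unique so far: 6)
  Token 7: 'quietly' -> NEW (unique so far: 7)
  Token 8: 'phone' -> NEW (unique so far: 8)
  Token 9: 'broke' -> NEW (unique so far: 9)
  Token 10: 'before' -> NEW (unique so far: 10)
  Token 11: 'clock' -> NEW (unique so far: 11)
Unique types: ('artist', 'before', 'broke', 'clock', 'fox', 'man', 'phone', 'quietly', 'saw', 'table', 'window')
Vocabulary size: 11

11


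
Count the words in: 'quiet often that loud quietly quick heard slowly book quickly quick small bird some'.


Counting words by splitting on spaces:
  Word 1: 'quiet'
  Word 2: 'often'
  Word 3: 'that'
  Word 4: 'loud'
  Word 5: 'quietly'
  Word 6: 'quick'
  Word 7: 'heard'
  Word 8: 'slowly'
  Word 9: 'book'
  Word 10: 'quickly'
  Word 11: 'quick'
  Word 12: 'small'
  Word 13: 'bird'
  Word 14: 'some'
Total words: 14

14


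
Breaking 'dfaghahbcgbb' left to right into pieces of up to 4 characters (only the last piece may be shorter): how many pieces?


'dfaghahbcgbb' has 12 characters.
Chunking with max size 4:
  Chunk 1: 'dfag' (positions 0-3)
  Chunk 2: 'hahb' (positions 4-7)
  Chunk 3: 'cgbb' (positions 8-11)
Total chunks: ceil(12 / 4) = 3

3


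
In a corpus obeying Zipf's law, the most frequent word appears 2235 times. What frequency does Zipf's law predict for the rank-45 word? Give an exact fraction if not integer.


Zipf's law: freq(rank) = f1 / rank
f1 = 2235, rank = 45
freq = 2235 / 45
GCD(2235, 45) = 15
Simplified: 149/3

149/3


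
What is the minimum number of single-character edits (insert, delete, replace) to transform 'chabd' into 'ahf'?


Building DP table for s1='chabd' (len 5) and s2='ahf' (len 3):
       a  h  f
    0  1  2  3
  c 1  1  2  3
  h 2  2  1  2
  a 3  2  2  2
  b 4  3  3  3
  d 5  4  4  4
Edit distance = dp[5][3] = 4

4


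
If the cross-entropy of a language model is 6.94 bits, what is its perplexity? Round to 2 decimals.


Perplexity formula: PP = 2^H
H = 6.94
PP = 2^6.94
Decompose: 2^6.94 = 2^6 * 2^0.94
2^6 = 64, 2^0.94 ~ 1.9185282
PP ~ 64 * 1.9185282 = 122.7858048
Rounded to 2 decimals: 122.79

122.79


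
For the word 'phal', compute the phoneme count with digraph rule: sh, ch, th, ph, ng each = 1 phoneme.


Parsing 'phal' greedily, digraphs first:
  'ph' -> digraph (1 consonant phoneme) (phonemes so far: 1)
  'a' -> vowel phoneme (phonemes so far: 2)
  'l' -> consonant phoneme (phonemes so far: 3)
Total phonemes: 3

3


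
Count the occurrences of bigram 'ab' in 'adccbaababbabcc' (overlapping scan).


Scanning 'adccbaababbabcc' for bigram 'ab':
  Position 0: 'ad' -> no
  Position 1: 'dc' -> no
  Position 2: 'cc' -> no
  Position 3: 'cb' -> no
  Position 4: 'ba' -> no
  Position 5: 'aa' -> no
  Position 6: 'ab' -> MATCH
  Position 7: 'ba' -> no
  Position 8: 'ab' -> MATCH
  Position 9: 'bb' -> no
  Position 10: 'ba' -> no
  Position 11: 'ab' -> MATCH
  Position 12: 'bc' -> no
  Position 13: 'cc' -> no
Total matches: 3

3


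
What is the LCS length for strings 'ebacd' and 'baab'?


DP table for LCS of 'ebacd' and 'baab':
       b  a  a  b
    0  0  0  0  0
  e 0  0  0  0  0
  b 0  1  1  1  1
  a 0  1  2  2  2
  c 0  1  2  2  2
  d 0  1  2  2  2
LCS: 'ba'
LCS length = 2

2


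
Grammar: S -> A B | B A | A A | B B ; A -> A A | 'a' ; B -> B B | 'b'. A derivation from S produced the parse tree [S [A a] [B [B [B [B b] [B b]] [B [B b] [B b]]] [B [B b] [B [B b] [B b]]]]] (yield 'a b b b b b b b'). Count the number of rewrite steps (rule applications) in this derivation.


Every bracketed nonterminal node [X ...] in the tree is produced by exactly one rule application.
Reading the tree off as a leftmost derivation:
  Step 1: S  =>  A B   (applied S -> A B)
  Step 2: A B  =>  a B   (applied A -> a)
  Step 3: a B  =>  a B B   (applied B -> B B)
  Step 4: a B B  =>  a B B B   (applied B -> B B)
  Step 5: a B B B  =>  a B B B B   (applied B -> B B)
  Step 6: a B B B B  =>  a b B B B   (applied B -> b)
  Step 7: a b B B B  =>  a b b B B   (applied B -> b)
  Step 8: a b b B B  =>  a b b B B B   (applied B -> B B)
  Step 9: a b b B B B  =>  a b b b B B   (applied B -> b)
  Step 10: a b b b B B  =>  a b b b b B   (applied B -> b)
  Step 11: a b b b b B  =>  a b b b b B B   (applied B -> B B)
  Step 12: a b b b b B B  =>  a b b b b b B   (applied B -> b)
  Step 13: a b b b b b B  =>  a b b b b b B B   (applied B -> B B)
  Step 14: a b b b b b B B  =>  a b b b b b b B   (applied B -> b)
  Step 15: a b b b b b b B  =>  a b b b b b b b   (applied B -> b)
Final yield: a b b b b b b b
Total rewrite steps: 15

15


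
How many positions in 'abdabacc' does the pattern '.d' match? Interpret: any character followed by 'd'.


Pattern: .d means any character followed by 'd'.
Scanning 'abdabacc' position-by-position:
  Pos 0: window 'ab' -> no
  Pos 1: window 'bd' -> MATCH
  Pos 2: window 'da' -> no
  Pos 3: window 'ab' -> no
  Pos 4: window 'ba' -> no
  Pos 5: window 'ac' -> no
  Pos 6: window 'cc' -> no
  Pos 7: window 'c' -> no
Total matches: 1

1


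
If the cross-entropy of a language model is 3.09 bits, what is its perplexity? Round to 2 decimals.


Perplexity formula: PP = 2^H
H = 3.09
PP = 2^3.09
Decompose: 2^3.09 = 2^3 * 2^0.09
2^3 = 8, 2^0.09 ~ 1.0643702
PP ~ 8 * 1.0643702 = 8.5149616
Rounded to 2 decimals: 8.51

8.51


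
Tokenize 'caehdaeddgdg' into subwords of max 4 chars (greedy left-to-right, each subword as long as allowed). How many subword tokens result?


'caehdaeddgdg' has 12 characters.
Chunking with max size 4:
  Chunk 1: 'caeh' (positions 0-3)
  Chunk 2: 'daed' (positions 4-7)
  Chunk 3: 'dgdg' (positions 8-11)
Total chunks: ceil(12 / 4) = 3

3


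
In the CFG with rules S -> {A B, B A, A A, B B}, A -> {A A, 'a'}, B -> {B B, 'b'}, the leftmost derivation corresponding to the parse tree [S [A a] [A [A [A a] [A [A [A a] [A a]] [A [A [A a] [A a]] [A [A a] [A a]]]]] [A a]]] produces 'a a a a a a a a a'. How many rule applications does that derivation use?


Every bracketed nonterminal node [X ...] in the tree is produced by exactly one rule application.
Reading the tree off as a leftmost derivation:
  Step 1: S  =>  A A   (applied S -> A A)
  Step 2: A A  =>  a A   (applied A -> a)
  Step 3: a A  =>  a A A   (applied A -> A A)
  Step 4: a A A  =>  a A A A   (applied A -> A A)
  Step 5: a A A A  =>  a a A A   (applied A -> a)
  Step 6: a a A A  =>  a a A A A   (applied A -> A A)
  Step 7: a a A A A  =>  a a A A A A   (applied A -> A A)
  Step 8: a a A A A A  =>  a a a A A A   (applied A -> a)
  Step 9: a a a A A A  =>  a a a a A A   (applied A -> a)
  Step 10: a a a a A A  =>  a a a a A A A   (applied A -> A A)
  Step 11: a a a a A A A  =>  a a a a A A A A   (applied A -> A A)
  Step 12: a a a a A A A A  =>  a a a a a A A A   (applied A -> a)
  Step 13: a a a a a A A A  =>  a a a a a a A A   (applied A -> a)
  Step 14: a a a a a a A A  =>  a a a a a a A A A   (applied A -> A A)
  Step 15: a a a a a a A A A  =>  a a a a a a a A A   (applied A -> a)
  Step 16: a a a a a a a A A  =>  a a a a a a a a A   (applied A -> a)
  Step 17: a a a a a a a a A  =>  a a a a a a a a a   (applied A -> a)
Final yield: a a a a a a a a a
Total rewrite steps: 17

17


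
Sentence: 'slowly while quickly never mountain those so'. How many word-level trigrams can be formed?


Word trigrams from [7] words:
  Trigram 1: (slowly while quickly)
  Trigram 2: (while quickly never)
  Trigram 3: (quickly never mountain)
  Trigram 4: (never mountain those)
  Trigram 5: (mountain those so)
Total word trigrams: 7 - 2 = 5

5


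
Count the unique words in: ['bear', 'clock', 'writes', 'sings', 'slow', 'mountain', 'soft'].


Listing all tokens and tracking unique types:
  Token 1: 'bear' -> NEW (unique so far: 1)
  Token 2: 'clock' -> NEW (unique so far: 2)
  Token 3: 'writes' -> NEW (unique so far: 3)
  Token 4: 'sings' -> NEW (unique so far: 4)
  Token 5: 'slow' -> NEW (unique so far: 5)
  Token 6: 'mountain' -> NEW (unique so far: 6)
  Token 7: 'soft' -> NEW (unique so far: 7)
Unique types: ('bear', 'clock', 'mountain', 'sings', 'slow', 'soft', 'writes')
Vocabulary size: 7

7


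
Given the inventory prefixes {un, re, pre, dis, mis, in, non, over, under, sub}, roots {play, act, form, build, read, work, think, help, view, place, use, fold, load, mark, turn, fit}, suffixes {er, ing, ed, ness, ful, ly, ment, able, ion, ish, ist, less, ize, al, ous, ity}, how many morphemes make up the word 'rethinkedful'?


Segmenting 'rethinkedful' against the inventory:
  're' -> prefix (morpheme 1)
  'think' -> root (morpheme 2)
  'ed' -> suffix (morpheme 3)
  'ful' -> suffix (morpheme 4)
Total morphemes: 4

4


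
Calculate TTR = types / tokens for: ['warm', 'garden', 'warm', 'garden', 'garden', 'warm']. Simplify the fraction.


Tokens: 6
Unique types: ('garden', 'warm') = 2
TTR = 2/6
Simplify: divide both by 2 -> 1/3
TTR = 1/3

1/3


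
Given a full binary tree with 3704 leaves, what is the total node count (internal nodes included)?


Leaf nodes (terminals): 3704
Internal nodes = n - 1 = 3704 - 1 = 3703
Total = leaves + internal = 3704 + 3703 = 7407

7407


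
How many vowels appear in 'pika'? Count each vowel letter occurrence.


Scanning each character of 'pika':
  Position 1: 'p' -> consonant (running count: 0)
  Position 2: 'i' -> vowel (running count: 1)
  Position 3: 'k' -> consonant (running count: 1)
  Position 4: 'a' -> vowel (running count: 2)
Total vowels: 2

2


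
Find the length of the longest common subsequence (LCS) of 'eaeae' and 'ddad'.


DP table for LCS of 'eaeae' and 'ddad':
       d  d  a  d
    0  0  0  0  0
  e 0  0  0  0  0
  a 0  0  0  1  1
  e 0  0  0  1  1
  a 0  0  0  1  1
  e 0  0  0  1  1
LCS: 'a'
LCS length = 1

1


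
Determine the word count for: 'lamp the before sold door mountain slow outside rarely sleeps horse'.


Counting words by splitting on spaces:
  Word 1: 'lamp'
  Word 2: 'the'
  Word 3: 'before'
  Word 4: 'sold'
  Word 5: 'door'
  Word 6: 'mountain'
  Word 7: 'slow'
  Word 8: 'outside'
  Word 9: 'rarely'
  Word 10: 'sleeps'
  Word 11: 'horse'
Total words: 11

11


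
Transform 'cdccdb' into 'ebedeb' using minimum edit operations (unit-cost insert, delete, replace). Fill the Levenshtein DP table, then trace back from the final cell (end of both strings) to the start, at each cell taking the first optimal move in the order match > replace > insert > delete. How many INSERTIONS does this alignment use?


Edit distance = 5. Backtracking from cell (6, 6) with preference match > replace > insert > delete,
then listing the resulting alignment 'cdccdb' -> 'ebedeb' left to right:
  Step 1: replace c->e
  Step 2: replace d->b
  Step 3: replace c->e
  Step 4: replace c->d
  Step 5: replace d->e
  Step 6: keep 'b'
Total insertions: 0

0


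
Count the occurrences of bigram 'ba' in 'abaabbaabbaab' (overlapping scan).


Scanning 'abaabbaabbaab' for bigram 'ba':
  Position 0: 'ab' -> no
  Position 1: 'ba' -> MATCH
  Position 2: 'aa' -> no
  Position 3: 'ab' -> no
  Position 4: 'bb' -> no
  Position 5: 'ba' -> MATCH
  Position 6: 'aa' -> no
  Position 7: 'ab' -> no
  Position 8: 'bb' -> no
  Position 9: 'ba' -> MATCH
  Position 10: 'aa' -> no
  Position 11: 'ab' -> no
Total matches: 3

3


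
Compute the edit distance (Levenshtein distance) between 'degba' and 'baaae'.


Building DP table for s1='degba' (len 5) and s2='baaae' (len 5):
       b  a  a  a  e
    0  1  2  3  4  5
  d 1  1  2  3  4  5
  e 2  2  2  3  4  4
  g 3  3  3  3  4  5
  b 4  3  4  4  4  5
  a 5  4  3  4  4  5
Edit distance = dp[5][5] = 5

5


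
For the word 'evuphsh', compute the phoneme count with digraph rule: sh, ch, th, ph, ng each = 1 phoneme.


Parsing 'evuphsh' greedily, digraphs first:
  'e' -> vowel phoneme (phonemes so far: 1)
  'v' -> consonant phoneme (phonemes so far: 2)
  'u' -> vowel phoneme (phonemes so far: 3)
  'ph' -> digraph (1 consonant phoneme) (phonemes so far: 4)
  'sh' -> digraph (1 consonant phoneme) (phonemes so far: 5)
Total phonemes: 5

5


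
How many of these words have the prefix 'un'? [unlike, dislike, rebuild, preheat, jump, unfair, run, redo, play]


Checking each word for prefix 'un':
  'unlike' -> YES, starts with 'un' (count: 1)
  'dislike' -> no (count: 1)
  'rebuild' -> no (count: 1)
  'preheat' -> no (count: 1)
  'jump' -> no (count: 1)
  'unfair' -> YES, starts with 'un' (count: 2)
  'run' -> no (count: 2)
  'redo' -> no (count: 2)
  'play' -> no (count: 2)
Total with prefix 'un': 2

2


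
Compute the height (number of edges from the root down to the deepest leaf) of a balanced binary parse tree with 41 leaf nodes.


In a balanced binary tree with n leaves the deepest leaf is ceil(log2(n)) edges below the root.
log2(41) = 5.3576
ceil(5.3576) = 6
height (edges) = 6

6


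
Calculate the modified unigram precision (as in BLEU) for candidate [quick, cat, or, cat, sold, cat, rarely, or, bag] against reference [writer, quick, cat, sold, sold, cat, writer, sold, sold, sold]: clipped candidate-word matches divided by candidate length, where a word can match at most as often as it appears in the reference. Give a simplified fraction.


Reference word counts: {'cat': 2, 'quick': 1, 'sold': 5, 'writer': 2}
Checking each candidate word (with clipping):
  'quick' -> in reference (ref count 1, used 1/1) -> match (matches: 1)
  'cat' -> in reference (ref count 2, used 1/2) -> match (matches: 2)
  'or' -> not in reference -> no match (matches: 2)
  'cat' -> in reference (ref count 2, used 2/2) -> match (matches: 3)
  'sold' -> in reference (ref count 5, used 1/5) -> match (matches: 4)
  'cat' -> ref count 2 already used up (2/2) -> clipped, no match (matches: 4)
  'rarely' -> not in reference -> no match (matches: 4)
  'or' -> not in reference -> no match (matches: 4)
  'bag' -> not in reference -> no match (matches: 4)
Clipped matches: 4, Candidate length: 9
Precision = 4/9

4/9


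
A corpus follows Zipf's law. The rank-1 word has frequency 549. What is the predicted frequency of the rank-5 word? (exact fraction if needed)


Zipf's law: freq(rank) = f1 / rank
f1 = 549, rank = 5
freq = 549 / 5
GCD(549, 5) = 1
Simplified: 549/5

549/5


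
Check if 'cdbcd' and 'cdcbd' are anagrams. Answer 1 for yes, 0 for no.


Sort characters of 'cdbcd': 'bccdd'
Sort characters of 'cdcbd': 'bccdd'
Sorted forms match -> they ARE anagrams
Result: 1

1


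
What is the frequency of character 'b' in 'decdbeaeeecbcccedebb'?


Scanning 'decdbeaeeecbcccedebb' for 'b':
  Position 4: 'b' -> MATCH (count: 1)
  Position 11: 'b' -> MATCH (count: 2)
  Position 18: 'b' -> MATCH (count: 3)
  Position 19: 'b' -> MATCH (count: 4)
Total occurrences of 'b': 4

4


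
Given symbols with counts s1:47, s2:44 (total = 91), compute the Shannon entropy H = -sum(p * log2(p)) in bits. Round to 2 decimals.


Computing entropy H = -sum(p_i * log2(p_i)):
  s1: p = 47/91 = 0.5165, -p*log2(p) = 0.4923
  s2: p = 44/91 = 0.4835, -p*log2(p) = 0.5069
H = sum of terms = 0.9992
Rounded to 2 decimals: 1.00

1.00


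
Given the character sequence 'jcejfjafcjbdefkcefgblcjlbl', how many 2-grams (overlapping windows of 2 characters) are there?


String 'jcejfjafcjbdefkcefgblcjlbl' has length L = 26.
Number of overlapping n-grams = L - n + 1
Substituting: 26 - 2 + 1 = 25

25


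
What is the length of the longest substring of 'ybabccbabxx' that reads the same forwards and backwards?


Scanning 'ybabccbabxx' for palindromic substrings.
Substring at positions 1-8: 'babccbab'.
Check: reverse('babccbab') = 'babccbab' -> palindrome confirmed.
Neighbouring characters ('y' / 'x') break symmetry, so it cannot extend further.
No longer palindromic substring exists; longest length = 8

8


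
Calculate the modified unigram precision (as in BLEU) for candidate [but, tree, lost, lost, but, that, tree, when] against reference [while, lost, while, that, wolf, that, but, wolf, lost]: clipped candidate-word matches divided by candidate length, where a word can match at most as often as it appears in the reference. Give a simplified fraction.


Reference word counts: {'but': 1, 'lost': 2, 'that': 2, 'while': 2, 'wolf': 2}
Checking each candidate word (with clipping):
  'but' -> in reference (ref count 1, used 1/1) -> match (matches: 1)
  'tree' -> not in reference -> no match (matches: 1)
  'lost' -> in reference (ref count 2, used 1/2) -> match (matches: 2)
  'lost' -> in reference (ref count 2, used 2/2) -> match (matches: 3)
  'but' -> ref count 1 already used up (1/1) -> clipped, no match (matches: 3)
  'that' -> in reference (ref count 2, used 1/2) -> match (matches: 4)
  'tree' -> not in reference -> no match (matches: 4)
  'when' -> not in reference -> no match (matches: 4)
Clipped matches: 4, Candidate length: 8
Precision = 4/8 = 1/2

1/2


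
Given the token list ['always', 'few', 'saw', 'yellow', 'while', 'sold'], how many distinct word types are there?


Listing all tokens and tracking unique types:
  Token 1: 'always' -> NEW (unique so far: 1)
  Token 2: 'few' -> NEW (unique so far: 2)
  Token 3: 'saw' -> NEW (unique so far: 3)
  Token 4: 'yellow' -> NEW (unique so far: 4)
  Token 5: 'while' -> NEW (unique so far: 5)
  Token 6: 'sold' -> NEW (unique so far: 6)
Unique types: ('always', 'few', 'saw', 'sold', 'while', 'yellow')
Vocabulary size: 6

6


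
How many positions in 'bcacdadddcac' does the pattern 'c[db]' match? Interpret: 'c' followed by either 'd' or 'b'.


Pattern: c[db] means 'c' followed by either 'd' or 'b'.
Scanning 'bcacdadddcac' position-by-position:
  Pos 0: window 'bc' -> no
  Pos 1: window 'ca' -> no
  Pos 2: window 'ac' -> no
  Pos 3: window 'cd' -> MATCH
  Pos 4: window 'da' -> no
  Pos 5: window 'ad' -> no
  Pos 6: window 'dd' -> no
  Pos 7: window 'dd' -> no
  Pos 8: window 'dc' -> no
  Pos 9: window 'ca' -> no
  Pos 10: window 'ac' -> no
  Pos 11: window 'c' -> no
Total matches: 1

1


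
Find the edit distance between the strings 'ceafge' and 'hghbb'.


Building DP table for s1='ceafge' (len 6) and s2='hghbb' (len 5):
       h  g  h  b  b
    0  1  2  3  4  5
  c 1  1  2  3  4  5
  e 2  2  2  3  4  5
  a 3  3  3  3  4  5
  f 4  4  4  4  4  5
  g 5  5  4  5  5  5
  e 6  6  5  5  6  6
Edit distance = dp[6][5] = 6

6


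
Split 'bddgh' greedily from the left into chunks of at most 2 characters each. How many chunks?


'bddgh' has 5 characters.
Chunking with max size 2:
  Chunk 1: 'bd' (positions 0-1)
  Chunk 2: 'dg' (positions 2-3)
  Chunk 3: 'h' (positions 4-4)
Total chunks: ceil(5 / 2) = 3

3


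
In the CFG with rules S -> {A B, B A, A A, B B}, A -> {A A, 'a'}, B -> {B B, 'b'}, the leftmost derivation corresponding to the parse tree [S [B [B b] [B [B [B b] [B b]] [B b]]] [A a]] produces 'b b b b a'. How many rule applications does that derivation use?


Every bracketed nonterminal node [X ...] in the tree is produced by exactly one rule application.
Reading the tree off as a leftmost derivation:
  Step 1: S  =>  B A   (applied S -> B A)
  Step 2: B A  =>  B B A   (applied B -> B B)
  Step 3: B B A  =>  b B A   (applied B -> b)
  Step 4: b B A  =>  b B B A   (applied B -> B B)
  Step 5: b B B A  =>  b B B B A   (applied B -> B B)
  Step 6: b B B B A  =>  b b B B A   (applied B -> b)
  Step 7: b b B B A  =>  b b b B A   (applied B -> b)
  Step 8: b b b B A  =>  b b b b A   (applied B -> b)
  Step 9: b b b b A  =>  b b b b a   (applied A -> a)
Final yield: b b b b a
Total rewrite steps: 9

9


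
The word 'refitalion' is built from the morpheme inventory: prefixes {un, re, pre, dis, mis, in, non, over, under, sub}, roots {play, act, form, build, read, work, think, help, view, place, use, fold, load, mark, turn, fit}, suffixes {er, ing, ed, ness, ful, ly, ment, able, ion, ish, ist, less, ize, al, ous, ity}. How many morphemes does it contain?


Segmenting 'refitalion' against the inventory:
  're' -> prefix (morpheme 1)
  'fit' -> root (morpheme 2)
  'al' -> suffix (morpheme 3)
  'ion' -> suffix (morpheme 4)
Total morphemes: 4

4


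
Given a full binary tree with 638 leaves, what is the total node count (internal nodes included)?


Leaf nodes (terminals): 638
Internal nodes = n - 1 = 638 - 1 = 637
Total = leaves + internal = 638 + 637 = 1275

1275


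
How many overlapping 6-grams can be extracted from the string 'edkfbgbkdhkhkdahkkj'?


String 'edkfbgbkdhkhkdahkkj' has length L = 19.
Number of overlapping n-grams = L - n + 1
Substituting: 19 - 6 + 1 = 14

14


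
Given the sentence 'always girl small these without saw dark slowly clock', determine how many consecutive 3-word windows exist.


Word trigrams from [9] words:
  Trigram 1: (always girl small)
  Trigram 2: (girl small these)
  Trigram 3: (small these without)
  Trigram 4: (these without saw)
  Trigram 5: (without saw dark)
  Trigram 6: (saw dark slowly)
  Trigram 7: (dark slowly clock)
Total word trigrams: 9 - 2 = 7

7


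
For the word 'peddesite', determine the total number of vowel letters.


Scanning each character of 'peddesite':
  Position 1: 'p' -> consonant (running count: 0)
  Position 2: 'e' -> vowel (running count: 1)
  Position 3: 'd' -> consonant (running count: 1)
  Position 4: 'd' -> consonant (running count: 1)
  Position 5: 'e' -> vowel (running count: 2)
  Position 6: 's' -> consonant (running count: 2)
  Position 7: 'i' -> vowel (running count: 3)
  Position 8: 't' -> consonant (running count: 3)
  Position 9: 'e' -> vowel (running count: 4)
Total vowels: 4

4
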